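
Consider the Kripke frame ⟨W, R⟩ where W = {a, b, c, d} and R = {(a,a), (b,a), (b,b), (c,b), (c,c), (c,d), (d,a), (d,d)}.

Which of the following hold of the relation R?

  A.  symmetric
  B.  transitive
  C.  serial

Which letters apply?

(A) not symmetric: b R a but not a R b.
(B) not transitive: c R b and b R a but not c R a.
(C) serial: every world has an R-successor.

C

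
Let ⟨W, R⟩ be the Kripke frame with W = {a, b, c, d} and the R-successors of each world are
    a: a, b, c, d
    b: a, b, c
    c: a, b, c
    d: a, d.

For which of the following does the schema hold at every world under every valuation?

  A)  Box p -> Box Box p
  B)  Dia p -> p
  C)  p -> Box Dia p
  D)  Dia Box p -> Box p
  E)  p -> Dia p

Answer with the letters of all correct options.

C, E

R is reflexive: each world relates to itself.
R is symmetric: every R-edge is matched by its reverse.
R is not transitive: b R a and a R d but not b R d.
R is not euclidean: a R b and a R d but not b R d.
R is not a subset of the identity: a R b with a ≠ b.
(A) Box p -> Box Box p is axiom 4; it is valid on a frame exactly when R is transitive. R is not transitive, so not valid.
(B) Dia p -> p is the converse of T; it holds exactly when R ⊆ identity. Here R ⊄ identity — not valid.
(C) p -> Box Dia p is axiom B; it is valid on a frame exactly when R is symmetric. R is symmetric, so valid.
(D) Dia Box p -> Box p (the dual of axiom 5) characterises the euclidean frames. R is not euclidean — not valid.
(E) p -> Dia p is the dual of axiom T, which corresponds to reflexivity. R is reflexive — valid.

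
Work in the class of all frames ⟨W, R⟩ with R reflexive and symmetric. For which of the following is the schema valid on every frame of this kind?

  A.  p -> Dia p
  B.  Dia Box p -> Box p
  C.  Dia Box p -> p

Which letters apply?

Reflexive relations are serial.
(A) p -> Dia p (the dual of axiom T) characterises the reflexive frames. Every such R is reflexive — valid.
(B) Dia Box p -> Box p (the dual of axiom 5) characterises the euclidean frames. Such an R need not be euclidean — not valid.
(C) Dia Box p -> p is the dual of axiom B, which corresponds to symmetry. Every such R is symmetric — valid.

A, C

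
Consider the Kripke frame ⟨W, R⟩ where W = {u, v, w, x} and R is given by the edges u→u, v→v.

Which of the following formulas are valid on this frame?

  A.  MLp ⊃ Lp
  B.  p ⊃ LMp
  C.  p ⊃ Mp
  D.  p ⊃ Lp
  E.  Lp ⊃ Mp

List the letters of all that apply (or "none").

R is not reflexive: not w R w.
R is symmetric: every R-edge is matched by its reverse.
R is euclidean: any two R-successors of the same world are R-related.
R is not serial: w has no R-successor.
R is a subset of the identity: every R-edge is a self-loop.
(A) MLp ⊃ Lp is the dual of axiom 5, which corresponds to the euclidean property. R is euclidean — valid.
(B) p ⊃ LMp is axiom B; it is valid on a frame exactly when R is symmetric. R is symmetric, so valid.
(C) p ⊃ Mp is the dual of axiom T, which corresponds to reflexivity. R is not reflexive — not valid.
(D) p ⊃ Lp is valid only on frames where every R-edge is a self-loop. Here R ⊆ identity — valid.
(E) Lp ⊃ Mp is axiom D, which corresponds to seriality. R is not serial — not valid.

A, B, D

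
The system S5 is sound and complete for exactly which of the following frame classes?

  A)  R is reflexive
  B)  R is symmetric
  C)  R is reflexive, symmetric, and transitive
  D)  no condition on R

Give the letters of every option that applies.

C

(A) this class determines T (= KT), not S5.
(B) this class determines KB, not S5.
(C) S5 is sound and complete for exactly this class.
(D) this class determines K, not S5.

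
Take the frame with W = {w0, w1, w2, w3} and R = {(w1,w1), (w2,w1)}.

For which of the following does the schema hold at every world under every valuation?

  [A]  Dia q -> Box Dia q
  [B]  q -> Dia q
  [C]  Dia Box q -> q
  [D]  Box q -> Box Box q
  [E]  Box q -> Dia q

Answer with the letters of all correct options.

R is not reflexive: not w0 R w0.
R is not symmetric: w2 R w1 but not w1 R w2.
R is transitive: R is closed under composition.
R is euclidean: any two R-successors of the same world are R-related.
R is not serial: w0 has no R-successor.
(A) Dia q -> Box Dia q is axiom 5; it is valid on a frame exactly when R is euclidean. R is euclidean, so valid.
(B) the dual of axiom T: valid iff R is reflexive. R is not reflexive — not valid.
(C) the dual of axiom B: valid iff R is symmetric. R is not symmetric — not valid.
(D) Box q -> Box Box q (axiom 4) characterises the transitive frames. R is transitive — valid.
(E) Box q -> Dia q is axiom D, which corresponds to seriality. R is not serial — not valid.

A, D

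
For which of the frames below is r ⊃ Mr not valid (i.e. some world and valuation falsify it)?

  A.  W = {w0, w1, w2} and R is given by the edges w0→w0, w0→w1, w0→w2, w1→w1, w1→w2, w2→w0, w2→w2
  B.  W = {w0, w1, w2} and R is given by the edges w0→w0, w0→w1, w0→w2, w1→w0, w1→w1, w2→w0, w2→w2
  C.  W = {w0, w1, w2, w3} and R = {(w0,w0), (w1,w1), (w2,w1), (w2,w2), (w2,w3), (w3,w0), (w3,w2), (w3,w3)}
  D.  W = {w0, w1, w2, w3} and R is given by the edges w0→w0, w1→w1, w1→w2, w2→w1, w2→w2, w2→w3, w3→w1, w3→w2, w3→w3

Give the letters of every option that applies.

none

The schema r ⊃ Mr is the dual of axiom T; it is valid on a frame iff R is reflexive.
(A) R is reflexive (each world relates to itself), so the schema is valid here.
(B) R is reflexive (each world relates to itself), so the schema is valid here.
(C) R is reflexive (each world relates to itself), so the schema is valid here.
(D) R is reflexive (each world relates to itself), so the schema is valid here.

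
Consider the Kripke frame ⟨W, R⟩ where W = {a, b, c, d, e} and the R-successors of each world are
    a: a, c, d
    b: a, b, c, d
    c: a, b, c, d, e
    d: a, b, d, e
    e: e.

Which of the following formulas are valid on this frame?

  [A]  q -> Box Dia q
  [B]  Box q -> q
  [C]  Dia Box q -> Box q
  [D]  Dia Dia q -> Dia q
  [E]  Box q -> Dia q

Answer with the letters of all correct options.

R is reflexive: each world relates to itself.
R is not symmetric: b R a but not a R b.
R is not transitive: a R c and c R b but not a R b.
R is not euclidean: a R d and a R c but not d R c.
R is serial: every world has an R-successor.
(A) axiom B: valid iff R is symmetric. R is not symmetric — not valid.
(B) Box q -> q is axiom T, which corresponds to reflexivity. R is reflexive — valid.
(C) the dual of axiom 5: valid iff R is euclidean. R is not euclidean — not valid.
(D) Dia Dia q -> Dia q (the dual of axiom 4) characterises the transitive frames. R is not transitive — not valid.
(E) axiom D: valid iff R is serial. R is serial — valid.

B, E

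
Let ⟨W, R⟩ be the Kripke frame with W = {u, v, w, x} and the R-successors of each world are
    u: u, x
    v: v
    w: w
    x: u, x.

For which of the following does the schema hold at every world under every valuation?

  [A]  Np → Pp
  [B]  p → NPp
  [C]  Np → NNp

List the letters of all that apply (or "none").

R is symmetric: every R-edge is matched by its reverse.
R is transitive: R is closed under composition.
R is serial: every world has an R-successor.
(A) Np → Pp is axiom D; it is valid on a frame exactly when R is serial. R is serial, so valid.
(B) p → NPp is axiom B, which corresponds to symmetry. R is symmetric — valid.
(C) Np → NNp is axiom 4; it is valid on a frame exactly when R is transitive. R is transitive, so valid.

A, B, C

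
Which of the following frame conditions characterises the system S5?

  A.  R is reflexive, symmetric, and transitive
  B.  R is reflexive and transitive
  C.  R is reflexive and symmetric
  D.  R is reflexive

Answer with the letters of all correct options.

A

(A) S5 is sound and complete for exactly this class.
(B) this class determines S4, not S5.
(C) this class determines B (= KTB), not S5.
(D) this class determines T (= KT), not S5.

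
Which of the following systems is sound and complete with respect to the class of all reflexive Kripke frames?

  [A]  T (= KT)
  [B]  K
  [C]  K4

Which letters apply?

A

(A) T (= KT) is determined by exactly this class.
(B) K is determined by the class of arbitrary frames.
(C) K4 is determined by the class of transitive frames.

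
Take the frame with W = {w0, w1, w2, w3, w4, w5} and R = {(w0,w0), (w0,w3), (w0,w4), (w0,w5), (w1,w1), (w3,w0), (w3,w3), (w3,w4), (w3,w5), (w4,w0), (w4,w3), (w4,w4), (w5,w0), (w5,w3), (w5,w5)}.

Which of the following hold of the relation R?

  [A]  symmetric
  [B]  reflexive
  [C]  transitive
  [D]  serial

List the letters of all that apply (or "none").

A

(A) symmetric: every R-edge is matched by its reverse.
(B) not reflexive: not w2 R w2.
(C) not transitive: w4 R w0 and w0 R w5 but not w4 R w5.
(D) not serial: w2 has no R-successor.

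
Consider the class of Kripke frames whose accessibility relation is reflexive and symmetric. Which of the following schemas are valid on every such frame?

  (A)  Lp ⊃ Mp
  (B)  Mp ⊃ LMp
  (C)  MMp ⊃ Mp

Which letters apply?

A

Reflexive relations are serial.
(A) axiom D: valid iff R is serial. Every such R is serial — valid.
(B) Mp ⊃ LMp (axiom 5) characterises the euclidean frames. Such an R need not be euclidean — not valid.
(C) MMp ⊃ Mp is the dual of axiom 4; it is valid on a frame exactly when R is transitive. Such an R need not be transitive, so not valid.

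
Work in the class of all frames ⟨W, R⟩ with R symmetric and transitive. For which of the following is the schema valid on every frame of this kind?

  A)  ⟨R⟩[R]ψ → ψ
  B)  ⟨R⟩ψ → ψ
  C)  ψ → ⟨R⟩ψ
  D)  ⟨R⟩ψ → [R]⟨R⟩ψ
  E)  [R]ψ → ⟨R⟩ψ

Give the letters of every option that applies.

A, D

A symmetric transitive relation is euclidean (uRv and uRw give vRu by symmetry, then vRw by transitivity).
(A) ⟨R⟩[R]ψ → ψ (the dual of axiom B) characterises the symmetric frames. Every such R is symmetric — valid.
(B) ⟨R⟩ψ → ψ is valid only on frames where every R-edge is a self-loop. Such an R need not be a subset of the identity — not valid.
(C) the dual of axiom T: valid iff R is reflexive. Such an R need not be reflexive — not valid.
(D) ⟨R⟩ψ → [R]⟨R⟩ψ (axiom 5) characterises the euclidean frames. Every such R is euclidean — valid.
(E) [R]ψ → ⟨R⟩ψ is axiom D; it is valid on a frame exactly when R is serial. Such an R need not be serial, so not valid.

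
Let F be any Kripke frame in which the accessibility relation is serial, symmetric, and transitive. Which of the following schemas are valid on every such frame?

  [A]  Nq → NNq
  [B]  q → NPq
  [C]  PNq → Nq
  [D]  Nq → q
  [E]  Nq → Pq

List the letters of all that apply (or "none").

A, B, C, D, E

A serial symmetric transitive relation is reflexive (take any v with uRv; symmetry gives vRu and transitivity gives uRu), hence an equivalence relation.
(A) Nq → NNq is axiom 4; it is valid on a frame exactly when R is transitive. Every such R is transitive, so valid.
(B) q → NPq (axiom B) characterises the symmetric frames. Every such R is symmetric — valid.
(C) PNq → Nq is the dual of axiom 5; it is valid on a frame exactly when R is euclidean. Every such R is euclidean, so valid.
(D) Nq → q is axiom T; it is valid on a frame exactly when R is reflexive. Every such R is reflexive, so valid.
(E) Nq → Pq (axiom D) characterises the serial frames. Every such R is serial — valid.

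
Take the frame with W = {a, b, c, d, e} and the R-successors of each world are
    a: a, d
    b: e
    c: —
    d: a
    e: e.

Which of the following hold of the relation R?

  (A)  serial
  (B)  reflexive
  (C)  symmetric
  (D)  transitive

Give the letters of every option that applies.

none

(A) not serial: c has no R-successor.
(B) not reflexive: not b R b.
(C) not symmetric: b R e but not e R b.
(D) not transitive: d R a and a R d but not d R d.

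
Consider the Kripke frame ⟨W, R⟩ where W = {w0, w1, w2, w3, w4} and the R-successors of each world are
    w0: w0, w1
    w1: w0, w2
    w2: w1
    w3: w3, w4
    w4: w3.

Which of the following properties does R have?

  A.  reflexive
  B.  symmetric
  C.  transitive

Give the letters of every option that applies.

(A) not reflexive: not w1 R w1.
(B) symmetric: every R-edge is matched by its reverse.
(C) not transitive: w0 R w1 and w1 R w2 but not w0 R w2.

B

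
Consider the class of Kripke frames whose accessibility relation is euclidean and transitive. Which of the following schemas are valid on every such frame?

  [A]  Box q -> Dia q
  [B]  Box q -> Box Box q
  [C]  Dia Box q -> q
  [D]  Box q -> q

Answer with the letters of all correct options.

B

(A) Box q -> Dia q is axiom D; it is valid on a frame exactly when R is serial. Such an R need not be serial, so not valid.
(B) Box q -> Box Box q is axiom 4; it is valid on a frame exactly when R is transitive. Every such R is transitive, so valid.
(C) the dual of axiom B: valid iff R is symmetric. Such an R need not be symmetric — not valid.
(D) Box q -> q is axiom T, which corresponds to reflexivity. Such an R need not be reflexive — not valid.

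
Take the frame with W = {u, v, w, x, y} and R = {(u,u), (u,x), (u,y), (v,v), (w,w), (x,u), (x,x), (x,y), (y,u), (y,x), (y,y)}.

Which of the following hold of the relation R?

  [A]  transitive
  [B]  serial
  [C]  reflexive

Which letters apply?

(A) transitive: R is closed under composition.
(B) serial: every world has an R-successor.
(C) reflexive: each world relates to itself.

A, B, C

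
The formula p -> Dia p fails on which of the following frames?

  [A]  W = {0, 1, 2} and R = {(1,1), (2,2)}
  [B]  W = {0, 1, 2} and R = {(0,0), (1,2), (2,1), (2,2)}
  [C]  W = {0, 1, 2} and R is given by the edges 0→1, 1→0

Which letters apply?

A, B, C

The schema p -> Dia p is the dual of axiom T; it is valid on a frame iff R is reflexive.
(A) R is not reflexive (not 0 R 0), so the schema fails here.
(B) R is not reflexive (not 1 R 1), so the schema fails here.
(C) R is not reflexive (not 0 R 0), so the schema fails here.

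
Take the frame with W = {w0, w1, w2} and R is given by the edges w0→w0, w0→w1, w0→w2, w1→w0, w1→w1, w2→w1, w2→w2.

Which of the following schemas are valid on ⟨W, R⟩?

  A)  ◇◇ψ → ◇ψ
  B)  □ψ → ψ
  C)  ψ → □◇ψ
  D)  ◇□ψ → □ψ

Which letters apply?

R is reflexive: each world relates to itself.
R is not symmetric: w0 R w2 but not w2 R w0.
R is not transitive: w1 R w0 and w0 R w2 but not w1 R w2.
R is not euclidean: w0 R w1 and w0 R w2 but not w1 R w2.
(A) ◇◇ψ → ◇ψ is the dual of axiom 4; it is valid on a frame exactly when R is transitive. R is not transitive, so not valid.
(B) □ψ → ψ is axiom T; it is valid on a frame exactly when R is reflexive. R is reflexive, so valid.
(C) ψ → □◇ψ is axiom B; it is valid on a frame exactly when R is symmetric. R is not symmetric, so not valid.
(D) ◇□ψ → □ψ (the dual of axiom 5) characterises the euclidean frames. R is not euclidean — not valid.

B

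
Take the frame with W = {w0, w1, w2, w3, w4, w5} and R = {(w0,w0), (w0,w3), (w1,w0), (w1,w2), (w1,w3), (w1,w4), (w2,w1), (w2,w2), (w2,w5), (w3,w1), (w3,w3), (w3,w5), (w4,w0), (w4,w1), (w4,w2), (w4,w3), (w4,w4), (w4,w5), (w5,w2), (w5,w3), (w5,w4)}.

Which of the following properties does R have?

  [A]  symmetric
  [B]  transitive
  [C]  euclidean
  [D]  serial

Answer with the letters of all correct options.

(A) not symmetric: w0 R w3 but not w3 R w0.
(B) not transitive: w0 R w3 and w3 R w1 but not w0 R w1.
(C) not euclidean: w0 R w3 and w0 R w0 but not w3 R w0.
(D) serial: every world has an R-successor.

D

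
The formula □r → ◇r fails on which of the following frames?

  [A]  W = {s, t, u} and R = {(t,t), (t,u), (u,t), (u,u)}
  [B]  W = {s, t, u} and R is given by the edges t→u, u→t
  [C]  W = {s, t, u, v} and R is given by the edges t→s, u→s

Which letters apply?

A, B, C

The schema □r → ◇r is axiom D; it is valid on a frame iff R is serial.
(A) R is not serial (s has no R-successor), so the schema fails here.
(B) R is not serial (s has no R-successor), so the schema fails here.
(C) R is not serial (s has no R-successor), so the schema fails here.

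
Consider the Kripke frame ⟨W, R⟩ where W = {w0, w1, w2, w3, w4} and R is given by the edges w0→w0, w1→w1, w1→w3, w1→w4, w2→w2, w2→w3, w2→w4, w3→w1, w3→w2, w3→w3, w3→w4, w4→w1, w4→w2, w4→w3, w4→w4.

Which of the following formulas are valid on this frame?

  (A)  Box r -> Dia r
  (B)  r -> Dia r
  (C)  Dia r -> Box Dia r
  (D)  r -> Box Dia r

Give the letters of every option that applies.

A, B, D

R is reflexive: each world relates to itself.
R is symmetric: every R-edge is matched by its reverse.
R is not euclidean: w3 R w1 and w3 R w2 but not w1 R w2.
R is serial: every world has an R-successor.
(A) axiom D: valid iff R is serial. R is serial — valid.
(B) r -> Dia r is the dual of axiom T; it is valid on a frame exactly when R is reflexive. R is reflexive, so valid.
(C) Dia r -> Box Dia r is axiom 5; it is valid on a frame exactly when R is euclidean. R is not euclidean, so not valid.
(D) r -> Box Dia r is axiom B, which corresponds to symmetry. R is symmetric — valid.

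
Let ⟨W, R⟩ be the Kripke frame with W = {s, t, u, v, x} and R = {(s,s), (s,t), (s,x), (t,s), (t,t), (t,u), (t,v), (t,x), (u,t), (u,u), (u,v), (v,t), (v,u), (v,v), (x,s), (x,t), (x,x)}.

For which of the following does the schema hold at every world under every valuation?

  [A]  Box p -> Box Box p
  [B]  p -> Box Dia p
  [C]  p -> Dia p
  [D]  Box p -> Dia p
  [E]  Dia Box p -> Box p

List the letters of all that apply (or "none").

B, C, D

R is reflexive: each world relates to itself.
R is symmetric: every R-edge is matched by its reverse.
R is not transitive: s R t and t R u but not s R u.
R is not euclidean: t R s and t R u but not s R u.
R is serial: every world has an R-successor.
(A) Box p -> Box Box p (axiom 4) characterises the transitive frames. R is not transitive — not valid.
(B) p -> Box Dia p is axiom B; it is valid on a frame exactly when R is symmetric. R is symmetric, so valid.
(C) p -> Dia p (the dual of axiom T) characterises the reflexive frames. R is reflexive — valid.
(D) Box p -> Dia p is axiom D, which corresponds to seriality. R is serial — valid.
(E) Dia Box p -> Box p is the dual of axiom 5, which corresponds to the euclidean property. R is not euclidean — not valid.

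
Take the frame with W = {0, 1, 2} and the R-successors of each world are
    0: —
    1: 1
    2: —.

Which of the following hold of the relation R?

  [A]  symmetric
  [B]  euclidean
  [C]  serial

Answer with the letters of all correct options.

(A) symmetric: every R-edge is matched by its reverse.
(B) euclidean: any two R-successors of the same world are R-related.
(C) not serial: 0 has no R-successor.

A, B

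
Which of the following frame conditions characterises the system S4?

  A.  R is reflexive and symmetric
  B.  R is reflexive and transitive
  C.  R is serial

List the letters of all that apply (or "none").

(A) this class determines B (= KTB), not S4.
(B) S4 is sound and complete for exactly this class.
(C) this class determines D, not S4.

B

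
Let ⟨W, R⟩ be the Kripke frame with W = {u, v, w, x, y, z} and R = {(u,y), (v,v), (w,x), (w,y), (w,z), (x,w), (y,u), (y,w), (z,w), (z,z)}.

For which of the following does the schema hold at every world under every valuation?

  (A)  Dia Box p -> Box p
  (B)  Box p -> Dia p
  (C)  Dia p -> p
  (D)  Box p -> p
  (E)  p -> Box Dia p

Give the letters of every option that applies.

B, E

R is not reflexive: not u R u.
R is symmetric: every R-edge is matched by its reverse.
R is not euclidean: w R x and w R y but not x R y.
R is serial: every world has an R-successor.
R is not a subset of the identity: u R y with u ≠ y.
(A) the dual of axiom 5: valid iff R is euclidean. R is not euclidean — not valid.
(B) Box p -> Dia p is axiom D; it is valid on a frame exactly when R is serial. R is serial, so valid.
(C) Dia p -> p is valid only on frames where every R-edge is a self-loop. Here R ⊄ identity — not valid.
(D) axiom T: valid iff R is reflexive. R is not reflexive — not valid.
(E) p -> Box Dia p is axiom B; it is valid on a frame exactly when R is symmetric. R is symmetric, so valid.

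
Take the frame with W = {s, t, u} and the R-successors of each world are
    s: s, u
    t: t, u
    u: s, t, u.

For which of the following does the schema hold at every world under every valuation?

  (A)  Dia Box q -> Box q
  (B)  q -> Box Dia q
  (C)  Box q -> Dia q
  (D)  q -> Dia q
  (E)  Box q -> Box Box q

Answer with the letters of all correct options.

R is reflexive: each world relates to itself.
R is symmetric: every R-edge is matched by its reverse.
R is not transitive: s R u and u R t but not s R t.
R is not euclidean: u R s and u R t but not s R t.
R is serial: every world has an R-successor.
(A) Dia Box q -> Box q is the dual of axiom 5, which corresponds to the euclidean property. R is not euclidean — not valid.
(B) q -> Box Dia q is axiom B, which corresponds to symmetry. R is symmetric — valid.
(C) Box q -> Dia q is axiom D; it is valid on a frame exactly when R is serial. R is serial, so valid.
(D) the dual of axiom T: valid iff R is reflexive. R is reflexive — valid.
(E) Box q -> Box Box q (axiom 4) characterises the transitive frames. R is not transitive — not valid.

B, C, D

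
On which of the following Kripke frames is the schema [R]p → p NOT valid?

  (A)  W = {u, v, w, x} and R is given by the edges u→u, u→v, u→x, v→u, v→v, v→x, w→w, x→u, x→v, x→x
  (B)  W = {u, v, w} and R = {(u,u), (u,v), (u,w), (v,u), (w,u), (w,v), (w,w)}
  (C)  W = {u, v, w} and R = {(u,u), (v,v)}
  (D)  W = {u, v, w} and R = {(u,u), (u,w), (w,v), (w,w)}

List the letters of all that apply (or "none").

B, C, D

The schema [R]p → p is axiom T; it is valid on a frame iff R is reflexive.
(A) R is reflexive (each world relates to itself), so the schema is valid here.
(B) R is not reflexive (not v R v), so the schema fails here.
(C) R is not reflexive (not w R w), so the schema fails here.
(D) R is not reflexive (not v R v), so the schema fails here.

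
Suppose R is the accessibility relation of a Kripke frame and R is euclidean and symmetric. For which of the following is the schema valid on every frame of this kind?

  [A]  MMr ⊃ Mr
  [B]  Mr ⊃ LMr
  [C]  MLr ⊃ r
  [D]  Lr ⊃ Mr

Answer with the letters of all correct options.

A symmetric euclidean relation is transitive (uRv and vRw give vRu by symmetry, then uRw by the euclidean condition, applied at v).
(A) MMr ⊃ Mr is the dual of axiom 4; it is valid on a frame exactly when R is transitive. Every such R is transitive, so valid.
(B) Mr ⊃ LMr (axiom 5) characterises the euclidean frames. Every such R is euclidean — valid.
(C) MLr ⊃ r is the dual of axiom B, which corresponds to symmetry. Every such R is symmetric — valid.
(D) axiom D: valid iff R is serial. Such an R need not be serial — not valid.

A, B, C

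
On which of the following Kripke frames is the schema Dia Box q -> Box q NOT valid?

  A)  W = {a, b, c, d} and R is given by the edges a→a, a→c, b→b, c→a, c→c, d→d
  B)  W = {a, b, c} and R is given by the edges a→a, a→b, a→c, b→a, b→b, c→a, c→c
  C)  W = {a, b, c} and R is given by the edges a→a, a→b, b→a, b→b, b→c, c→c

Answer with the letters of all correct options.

B, C

The schema Dia Box q -> Box q is the dual of axiom 5; it is valid on a frame iff R is euclidean.
(A) R is euclidean (any two R-successors of the same world are R-related), so the schema is valid here.
(B) R is not euclidean (a R b and a R c but not b R c), so the schema fails here.
(C) R is not euclidean (b R a and b R c but not a R c), so the schema fails here.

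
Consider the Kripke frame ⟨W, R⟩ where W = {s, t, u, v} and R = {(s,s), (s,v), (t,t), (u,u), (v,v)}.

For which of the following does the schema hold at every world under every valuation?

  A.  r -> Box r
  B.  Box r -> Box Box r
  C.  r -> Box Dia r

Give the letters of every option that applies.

B

R is not symmetric: s R v but not v R s.
R is transitive: R is closed under composition.
R is not a subset of the identity: s R v with s ≠ v.
(A) r -> Box r is equivalent to ◇p→p; it holds exactly when R ⊆ identity. Here R ⊄ identity — not valid.
(B) Box r -> Box Box r is axiom 4, which corresponds to transitivity. R is transitive — valid.
(C) r -> Box Dia r is axiom B; it is valid on a frame exactly when R is symmetric. R is not symmetric, so not valid.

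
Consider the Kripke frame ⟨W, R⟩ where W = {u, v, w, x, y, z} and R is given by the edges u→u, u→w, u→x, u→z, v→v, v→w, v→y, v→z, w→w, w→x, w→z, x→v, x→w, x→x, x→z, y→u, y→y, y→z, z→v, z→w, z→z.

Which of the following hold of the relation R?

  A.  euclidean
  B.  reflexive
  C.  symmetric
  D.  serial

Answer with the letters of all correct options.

B, D

(A) not euclidean: u R w and u R u but not w R u.
(B) reflexive: each world relates to itself.
(C) not symmetric: u R w but not w R u.
(D) serial: every world has an R-successor.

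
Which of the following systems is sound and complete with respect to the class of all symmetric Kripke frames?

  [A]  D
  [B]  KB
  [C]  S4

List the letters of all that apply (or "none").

B

(A) D is determined by the class of serial frames.
(B) KB is determined by exactly this class.
(C) S4 is determined by the class of reflexive and transitive frames.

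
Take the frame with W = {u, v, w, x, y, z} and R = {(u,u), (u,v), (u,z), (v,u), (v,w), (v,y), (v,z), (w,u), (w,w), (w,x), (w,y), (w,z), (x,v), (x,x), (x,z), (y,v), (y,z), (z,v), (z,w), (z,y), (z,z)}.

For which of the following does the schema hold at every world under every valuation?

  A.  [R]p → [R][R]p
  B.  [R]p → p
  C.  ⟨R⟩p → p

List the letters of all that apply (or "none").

R is not reflexive: not v R v.
R is not transitive: u R v and v R w but not u R w.
R is not a subset of the identity: u R v with u ≠ v.
(A) [R]p → [R][R]p is axiom 4; it is valid on a frame exactly when R is transitive. R is not transitive, so not valid.
(B) [R]p → p (axiom T) characterises the reflexive frames. R is not reflexive — not valid.
(C) ⟨R⟩p → p is the converse of T; it holds exactly when R ⊆ identity. Here R ⊄ identity — not valid.

none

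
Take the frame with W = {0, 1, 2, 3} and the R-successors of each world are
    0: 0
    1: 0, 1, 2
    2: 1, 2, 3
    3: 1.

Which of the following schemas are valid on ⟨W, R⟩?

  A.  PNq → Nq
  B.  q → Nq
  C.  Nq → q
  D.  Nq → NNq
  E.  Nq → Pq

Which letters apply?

R is not reflexive: not 3 R 3.
R is not transitive: 1 R 2 and 2 R 3 but not 1 R 3.
R is not euclidean: 1 R 0 and 1 R 1 but not 0 R 1.
R is serial: every world has an R-successor.
R is not a subset of the identity: 1 R 0 with 1 ≠ 0.
(A) PNq → Nq is the dual of axiom 5, which corresponds to the euclidean property. R is not euclidean — not valid.
(B) q → Nq (equivalent to ◇p→p) corresponds to R being a subset of the identity. Here R ⊄ identity, so not valid.
(C) Nq → q is axiom T, which corresponds to reflexivity. R is not reflexive — not valid.
(D) Nq → NNq (axiom 4) characterises the transitive frames. R is not transitive — not valid.
(E) Nq → Pq is axiom D, which corresponds to seriality. R is serial — valid.

E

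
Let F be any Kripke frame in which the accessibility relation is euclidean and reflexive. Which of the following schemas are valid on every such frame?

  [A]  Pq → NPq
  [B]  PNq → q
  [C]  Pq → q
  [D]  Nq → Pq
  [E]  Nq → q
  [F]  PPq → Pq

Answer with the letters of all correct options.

A reflexive euclidean relation is also symmetric (from wRw and wRv the euclidean condition gives vRw) and hence transitive; it is an equivalence relation.
(A) Pq → NPq is axiom 5, which corresponds to the euclidean property. Every such R is euclidean — valid.
(B) PNq → q is the dual of axiom B; it is valid on a frame exactly when R is symmetric. Every such R is symmetric, so valid.
(C) Pq → q (the converse of T) corresponds to R being a subset of the identity. Such an R need not be a subset of the identity, so not valid.
(D) Nq → Pq is axiom D, which corresponds to seriality. Every such R is serial — valid.
(E) Nq → q is axiom T, which corresponds to reflexivity. Every such R is reflexive — valid.
(F) PPq → Pq (the dual of axiom 4) characterises the transitive frames. Every such R is transitive — valid.

A, B, D, E, F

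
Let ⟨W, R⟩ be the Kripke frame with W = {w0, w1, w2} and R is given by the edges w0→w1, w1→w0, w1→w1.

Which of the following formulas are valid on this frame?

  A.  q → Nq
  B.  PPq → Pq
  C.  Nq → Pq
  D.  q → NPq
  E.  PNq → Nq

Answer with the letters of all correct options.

D

R is symmetric: every R-edge is matched by its reverse.
R is not transitive: w0 R w1 and w1 R w0 but not w0 R w0.
R is not euclidean: w1 R w0 and w1 R w0 but not w0 R w0.
R is not serial: w2 has no R-successor.
R is not a subset of the identity: w0 R w1 with w0 ≠ w1.
(A) q → Nq is valid only on frames where every R-edge is a self-loop. Here R ⊄ identity — not valid.
(B) PPq → Pq (the dual of axiom 4) characterises the transitive frames. R is not transitive — not valid.
(C) Nq → Pq is axiom D; it is valid on a frame exactly when R is serial. R is not serial, so not valid.
(D) q → NPq is axiom B, which corresponds to symmetry. R is symmetric — valid.
(E) the dual of axiom 5: valid iff R is euclidean. R is not euclidean — not valid.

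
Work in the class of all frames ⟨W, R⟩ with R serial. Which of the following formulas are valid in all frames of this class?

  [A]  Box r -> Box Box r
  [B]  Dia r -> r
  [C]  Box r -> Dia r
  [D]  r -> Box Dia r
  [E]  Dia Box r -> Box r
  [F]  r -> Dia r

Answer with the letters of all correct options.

(A) axiom 4: valid iff R is transitive. Such an R need not be transitive — not valid.
(B) Dia r -> r (the converse of T) corresponds to R being a subset of the identity. Such an R need not be a subset of the identity, so not valid.
(C) Box r -> Dia r is axiom D, which corresponds to seriality. Every such R is serial — valid.
(D) r -> Box Dia r is axiom B, which corresponds to symmetry. Such an R need not be symmetric — not valid.
(E) Dia Box r -> Box r is the dual of axiom 5; it is valid on a frame exactly when R is euclidean. Such an R need not be euclidean, so not valid.
(F) the dual of axiom T: valid iff R is reflexive. Such an R need not be reflexive — not valid.

C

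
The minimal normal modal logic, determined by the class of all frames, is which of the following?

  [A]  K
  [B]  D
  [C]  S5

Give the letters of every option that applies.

A

(A) K is determined by exactly this class.
(B) D is determined by the class of serial frames.
(C) S5 is determined by the class of reflexive, symmetric, and transitive frames.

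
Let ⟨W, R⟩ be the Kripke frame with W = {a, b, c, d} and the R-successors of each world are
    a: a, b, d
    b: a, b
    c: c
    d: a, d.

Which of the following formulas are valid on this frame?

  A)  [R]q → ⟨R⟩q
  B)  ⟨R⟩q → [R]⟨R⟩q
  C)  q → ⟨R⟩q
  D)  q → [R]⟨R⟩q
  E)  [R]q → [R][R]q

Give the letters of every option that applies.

R is reflexive: each world relates to itself.
R is symmetric: every R-edge is matched by its reverse.
R is not transitive: b R a and a R d but not b R d.
R is not euclidean: a R b and a R d but not b R d.
R is serial: every world has an R-successor.
(A) axiom D: valid iff R is serial. R is serial — valid.
(B) ⟨R⟩q → [R]⟨R⟩q (axiom 5) characterises the euclidean frames. R is not euclidean — not valid.
(C) the dual of axiom T: valid iff R is reflexive. R is reflexive — valid.
(D) q → [R]⟨R⟩q (axiom B) characterises the symmetric frames. R is symmetric — valid.
(E) [R]q → [R][R]q (axiom 4) characterises the transitive frames. R is not transitive — not valid.

A, C, D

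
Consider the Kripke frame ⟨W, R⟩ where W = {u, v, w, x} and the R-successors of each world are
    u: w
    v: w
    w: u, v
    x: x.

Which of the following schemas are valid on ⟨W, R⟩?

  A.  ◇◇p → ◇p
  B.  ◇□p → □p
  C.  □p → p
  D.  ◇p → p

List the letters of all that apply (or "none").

none

R is not reflexive: not u R u.
R is not transitive: u R w and w R u but not u R u.
R is not euclidean: w R u and w R v but not u R v.
R is not a subset of the identity: u R w with u ≠ w.
(A) ◇◇p → ◇p (the dual of axiom 4) characterises the transitive frames. R is not transitive — not valid.
(B) ◇□p → □p is the dual of axiom 5, which corresponds to the euclidean property. R is not euclidean — not valid.
(C) □p → p is axiom T, which corresponds to reflexivity. R is not reflexive — not valid.
(D) ◇p → p is the converse of T; it holds exactly when R ⊆ identity. Here R ⊄ identity — not valid.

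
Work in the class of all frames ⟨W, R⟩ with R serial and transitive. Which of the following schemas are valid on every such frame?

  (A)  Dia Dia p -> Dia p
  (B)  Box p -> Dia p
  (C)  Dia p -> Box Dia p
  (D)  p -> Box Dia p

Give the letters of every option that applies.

(A) the dual of axiom 4: valid iff R is transitive. Every such R is transitive — valid.
(B) Box p -> Dia p is axiom D, which corresponds to seriality. Every such R is serial — valid.
(C) Dia p -> Box Dia p is axiom 5; it is valid on a frame exactly when R is euclidean. Such an R need not be euclidean, so not valid.
(D) axiom B: valid iff R is symmetric. Such an R need not be symmetric — not valid.

A, B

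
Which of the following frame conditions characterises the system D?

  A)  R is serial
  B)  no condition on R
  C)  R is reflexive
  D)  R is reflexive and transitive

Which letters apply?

A

(A) D is sound and complete for exactly this class.
(B) this class determines K, not D.
(C) this class determines T (= KT), not D.
(D) this class determines S4, not D.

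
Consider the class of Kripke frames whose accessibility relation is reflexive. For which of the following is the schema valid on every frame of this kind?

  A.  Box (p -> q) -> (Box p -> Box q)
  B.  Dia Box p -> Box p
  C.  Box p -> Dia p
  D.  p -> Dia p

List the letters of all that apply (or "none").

A reflexive relation is serial.
(A) this is just K, valid on every normal frame.
(B) the dual of axiom 5: valid iff R is euclidean. Such an R need not be euclidean — not valid.
(C) axiom D: valid iff R is serial. Every such R is serial — valid.
(D) p -> Dia p (the dual of axiom T) characterises the reflexive frames. Every such R is reflexive — valid.

A, C, D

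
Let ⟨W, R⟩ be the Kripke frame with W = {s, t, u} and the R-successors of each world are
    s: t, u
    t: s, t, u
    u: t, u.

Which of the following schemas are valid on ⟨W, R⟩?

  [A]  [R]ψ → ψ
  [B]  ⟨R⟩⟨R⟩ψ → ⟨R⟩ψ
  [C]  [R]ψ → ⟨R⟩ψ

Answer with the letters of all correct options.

C

R is not reflexive: not s R s.
R is not transitive: s R t and t R s but not s R s.
R is serial: every world has an R-successor.
(A) [R]ψ → ψ is axiom T; it is valid on a frame exactly when R is reflexive. R is not reflexive, so not valid.
(B) ⟨R⟩⟨R⟩ψ → ⟨R⟩ψ is the dual of axiom 4; it is valid on a frame exactly when R is transitive. R is not transitive, so not valid.
(C) axiom D: valid iff R is serial. R is serial — valid.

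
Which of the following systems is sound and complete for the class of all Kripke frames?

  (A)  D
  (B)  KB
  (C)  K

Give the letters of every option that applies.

(A) D is determined by the class of serial frames.
(B) KB is determined by the class of symmetric frames.
(C) K is determined by exactly this class.

C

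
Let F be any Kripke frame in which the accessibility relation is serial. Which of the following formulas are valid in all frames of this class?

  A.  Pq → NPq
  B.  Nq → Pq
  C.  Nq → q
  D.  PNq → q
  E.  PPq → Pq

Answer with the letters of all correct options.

B

(A) axiom 5: valid iff R is euclidean. Such an R need not be euclidean — not valid.
(B) Nq → Pq (axiom D) characterises the serial frames. Every such R is serial — valid.
(C) axiom T: valid iff R is reflexive. Such an R need not be reflexive — not valid.
(D) PNq → q (the dual of axiom B) characterises the symmetric frames. Such an R need not be symmetric — not valid.
(E) PPq → Pq is the dual of axiom 4, which corresponds to transitivity. Such an R need not be transitive — not valid.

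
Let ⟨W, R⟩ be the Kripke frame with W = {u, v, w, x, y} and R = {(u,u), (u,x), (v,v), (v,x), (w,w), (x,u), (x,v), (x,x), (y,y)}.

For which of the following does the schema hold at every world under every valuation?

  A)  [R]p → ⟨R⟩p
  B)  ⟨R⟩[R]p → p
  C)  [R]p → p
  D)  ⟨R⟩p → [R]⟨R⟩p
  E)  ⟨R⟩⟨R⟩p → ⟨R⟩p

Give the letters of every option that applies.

A, B, C

R is reflexive: each world relates to itself.
R is symmetric: every R-edge is matched by its reverse.
R is not transitive: u R x and x R v but not u R v.
R is not euclidean: x R u and x R v but not u R v.
R is serial: every world has an R-successor.
(A) [R]p → ⟨R⟩p is axiom D; it is valid on a frame exactly when R is serial. R is serial, so valid.
(B) ⟨R⟩[R]p → p is the dual of axiom B; it is valid on a frame exactly when R is symmetric. R is symmetric, so valid.
(C) [R]p → p (axiom T) characterises the reflexive frames. R is reflexive — valid.
(D) axiom 5: valid iff R is euclidean. R is not euclidean — not valid.
(E) ⟨R⟩⟨R⟩p → ⟨R⟩p is the dual of axiom 4; it is valid on a frame exactly when R is transitive. R is not transitive, so not valid.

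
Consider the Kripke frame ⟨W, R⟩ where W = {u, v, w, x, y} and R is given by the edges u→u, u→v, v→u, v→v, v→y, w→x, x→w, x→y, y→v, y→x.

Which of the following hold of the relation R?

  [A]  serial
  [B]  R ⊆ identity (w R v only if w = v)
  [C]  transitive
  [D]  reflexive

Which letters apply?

(A) serial: every world has an R-successor.
(B) not ⊆ identity: u R v with u ≠ v.
(C) not transitive: u R v and v R y but not u R y.
(D) not reflexive: not w R w.

A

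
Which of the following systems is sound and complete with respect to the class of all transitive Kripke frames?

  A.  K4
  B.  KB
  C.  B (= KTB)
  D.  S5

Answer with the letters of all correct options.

A

(A) K4 is determined by exactly this class.
(B) KB is determined by the class of symmetric frames.
(C) B (= KTB) is determined by the class of reflexive and symmetric frames.
(D) S5 is determined by the class of reflexive, symmetric, and transitive frames.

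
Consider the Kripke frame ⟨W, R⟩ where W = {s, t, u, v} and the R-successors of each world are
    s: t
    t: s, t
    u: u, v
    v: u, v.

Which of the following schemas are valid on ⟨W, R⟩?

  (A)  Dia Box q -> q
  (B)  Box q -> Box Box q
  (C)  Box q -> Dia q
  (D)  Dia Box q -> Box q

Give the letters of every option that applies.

A, C

R is symmetric: every R-edge is matched by its reverse.
R is not transitive: s R t and t R s but not s R s.
R is not euclidean: t R s and t R s but not s R s.
R is serial: every world has an R-successor.
(A) Dia Box q -> q (the dual of axiom B) characterises the symmetric frames. R is symmetric — valid.
(B) axiom 4: valid iff R is transitive. R is not transitive — not valid.
(C) Box q -> Dia q is axiom D, which corresponds to seriality. R is serial — valid.
(D) Dia Box q -> Box q (the dual of axiom 5) characterises the euclidean frames. R is not euclidean — not valid.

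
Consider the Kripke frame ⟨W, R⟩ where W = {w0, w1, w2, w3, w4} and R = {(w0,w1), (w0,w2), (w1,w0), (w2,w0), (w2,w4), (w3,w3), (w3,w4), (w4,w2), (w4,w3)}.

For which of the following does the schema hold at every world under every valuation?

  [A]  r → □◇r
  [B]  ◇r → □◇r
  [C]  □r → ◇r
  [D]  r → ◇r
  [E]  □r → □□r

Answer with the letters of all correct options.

A, C

R is not reflexive: not w0 R w0.
R is symmetric: every R-edge is matched by its reverse.
R is not transitive: w0 R w1 and w1 R w0 but not w0 R w0.
R is not euclidean: w0 R w1 and w0 R w2 but not w1 R w2.
R is serial: every world has an R-successor.
(A) r → □◇r is axiom B, which corresponds to symmetry. R is symmetric — valid.
(B) ◇r → □◇r (axiom 5) characterises the euclidean frames. R is not euclidean — not valid.
(C) axiom D: valid iff R is serial. R is serial — valid.
(D) r → ◇r is the dual of axiom T, which corresponds to reflexivity. R is not reflexive — not valid.
(E) □r → □□r is axiom 4, which corresponds to transitivity. R is not transitive — not valid.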